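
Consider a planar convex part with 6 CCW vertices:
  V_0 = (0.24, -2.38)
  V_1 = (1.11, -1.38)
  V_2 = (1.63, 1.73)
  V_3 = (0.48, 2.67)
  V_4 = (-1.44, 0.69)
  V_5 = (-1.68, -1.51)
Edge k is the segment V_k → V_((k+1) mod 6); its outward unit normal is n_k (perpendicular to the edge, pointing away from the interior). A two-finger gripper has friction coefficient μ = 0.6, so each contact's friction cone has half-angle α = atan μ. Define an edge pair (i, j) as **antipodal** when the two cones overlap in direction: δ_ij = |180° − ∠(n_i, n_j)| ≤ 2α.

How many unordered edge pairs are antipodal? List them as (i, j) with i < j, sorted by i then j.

count = 6; pairs: (0,3), (0,4), (1,3), (1,4), (2,4), (2,5)

α = atan 0.6 = 30.96°;  2α = 61.93°
n_0 = (+0.7544, -0.6564)
n_1 = (+0.9863, -0.1649)
n_2 = (+0.6329, +0.7743)
n_3 = (-0.7179, +0.6961)
n_4 = (-0.9941, +0.1084)
n_5 = (-0.4127, -0.9109)
  (0,1): δ = 148.47°  ·
  (0,2): δ = 88.24°  ·
  (0,3): δ = 3.10°  ✓
  (0,4): δ = 34.80°  ✓
  (0,5): δ = 106.65°  ·
  (1,2): δ = 119.77°  ·
  (1,3): δ = 34.63°  ✓
  (1,4): δ = 3.27°  ✓
  (1,5): δ = 75.12°  ·
  (2,3): δ = 94.86°  ·
  (2,4): δ = 56.96°  ✓
  (2,5): δ = 14.89°  ✓
  (3,4): δ = 142.11°  ·
  (3,5): δ = 70.26°  ·
  (4,5): δ = 108.15°  ·
antipodal pairs: 6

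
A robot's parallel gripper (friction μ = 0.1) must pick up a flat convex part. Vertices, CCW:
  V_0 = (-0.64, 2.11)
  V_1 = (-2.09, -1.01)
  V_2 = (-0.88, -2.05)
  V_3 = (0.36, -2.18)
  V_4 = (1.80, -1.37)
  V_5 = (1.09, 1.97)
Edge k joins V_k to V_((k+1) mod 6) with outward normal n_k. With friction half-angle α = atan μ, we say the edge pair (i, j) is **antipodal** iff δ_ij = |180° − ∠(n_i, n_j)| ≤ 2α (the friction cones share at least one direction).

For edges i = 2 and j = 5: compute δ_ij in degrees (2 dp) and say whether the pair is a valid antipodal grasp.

δ = 1.36°, valid

α = atan 0.1 = 5.71°;  2α = 11.42°
edge 2: e_2 = (+1.24, -0.13);  n_2 = (-0.1043, -0.9945)
edge 5: e_5 = (-1.73, +0.14);  n_5 = (+0.0807, +0.9967)
∠(n_2, n_5) = 178.64°
δ = |180° − 178.64°| = 1.36°
1.36° ≤ 2α = 11.42°  →  valid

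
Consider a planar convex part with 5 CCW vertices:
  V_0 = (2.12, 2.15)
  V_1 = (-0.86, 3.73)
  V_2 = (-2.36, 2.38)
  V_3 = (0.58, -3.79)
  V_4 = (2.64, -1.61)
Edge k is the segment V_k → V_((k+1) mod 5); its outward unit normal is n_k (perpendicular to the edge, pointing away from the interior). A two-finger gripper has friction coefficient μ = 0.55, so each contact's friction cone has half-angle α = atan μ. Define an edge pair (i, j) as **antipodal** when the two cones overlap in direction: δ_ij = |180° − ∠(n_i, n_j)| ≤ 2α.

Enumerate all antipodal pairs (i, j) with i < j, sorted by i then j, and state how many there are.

count = 4; pairs: (0,2), (1,3), (1,4), (2,4)

α = atan 0.55 = 28.81°;  2α = 57.62°
n_0 = (+0.4684, +0.8835)
n_1 = (-0.6690, +0.7433)
n_2 = (-0.9028, -0.4302)
n_3 = (+0.7268, -0.6868)
n_4 = (+0.9906, +0.1370)
  (0,1): δ = 110.08°  ·
  (0,2): δ = 36.59°  ✓
  (0,3): δ = 74.55°  ·
  (0,4): δ = 125.81°  ·
  (1,2): δ = 106.51°  ·
  (1,3): δ = 4.63°  ✓
  (1,4): δ = 55.89°  ✓
  (2,3): δ = 68.86°  ·
  (2,4): δ = 17.60°  ✓
  (3,4): δ = 128.75°  ·
antipodal pairs: 4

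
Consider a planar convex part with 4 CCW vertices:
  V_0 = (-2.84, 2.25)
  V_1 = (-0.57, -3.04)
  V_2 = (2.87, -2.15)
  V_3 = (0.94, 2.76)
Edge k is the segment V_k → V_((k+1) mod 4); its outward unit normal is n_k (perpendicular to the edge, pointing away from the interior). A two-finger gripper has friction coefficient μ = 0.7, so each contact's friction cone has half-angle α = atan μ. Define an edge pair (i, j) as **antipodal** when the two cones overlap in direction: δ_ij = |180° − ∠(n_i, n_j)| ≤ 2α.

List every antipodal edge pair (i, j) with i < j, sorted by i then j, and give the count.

count = 2; pairs: (0,2), (1,3)

α = atan 0.7 = 34.99°;  2α = 69.98°
n_0 = (-0.9190, -0.3943)
n_1 = (+0.2505, -0.9681)
n_2 = (+0.9307, +0.3658)
n_3 = (-0.1337, +0.9910)
  (0,1): δ = 98.72°  ·
  (0,2): δ = 1.77°  ✓
  (0,3): δ = 74.46°  ·
  (1,2): δ = 83.05°  ·
  (1,3): δ = 6.82°  ✓
  (2,3): δ = 103.77°  ·
antipodal pairs: 2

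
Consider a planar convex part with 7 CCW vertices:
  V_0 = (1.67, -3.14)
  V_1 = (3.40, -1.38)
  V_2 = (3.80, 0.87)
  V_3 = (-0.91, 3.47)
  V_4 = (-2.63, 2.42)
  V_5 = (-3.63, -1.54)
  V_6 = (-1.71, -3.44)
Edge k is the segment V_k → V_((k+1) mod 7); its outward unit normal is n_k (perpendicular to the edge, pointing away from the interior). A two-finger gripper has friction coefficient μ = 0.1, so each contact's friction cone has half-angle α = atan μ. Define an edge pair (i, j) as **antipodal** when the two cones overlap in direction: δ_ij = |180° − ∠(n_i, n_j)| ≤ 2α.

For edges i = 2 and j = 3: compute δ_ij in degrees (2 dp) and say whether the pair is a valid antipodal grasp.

δ = 119.70°, invalid

α = atan 0.1 = 5.71°;  2α = 11.42°
edge 2: e_2 = (-4.71, +2.60);  n_2 = (+0.4833, +0.8755)
edge 3: e_3 = (-1.72, -1.05);  n_3 = (-0.5210, +0.8535)
∠(n_2, n_3) = 60.30°
δ = |180° − 60.30°| = 119.70°
119.70° > 2α = 11.42°  →  invalid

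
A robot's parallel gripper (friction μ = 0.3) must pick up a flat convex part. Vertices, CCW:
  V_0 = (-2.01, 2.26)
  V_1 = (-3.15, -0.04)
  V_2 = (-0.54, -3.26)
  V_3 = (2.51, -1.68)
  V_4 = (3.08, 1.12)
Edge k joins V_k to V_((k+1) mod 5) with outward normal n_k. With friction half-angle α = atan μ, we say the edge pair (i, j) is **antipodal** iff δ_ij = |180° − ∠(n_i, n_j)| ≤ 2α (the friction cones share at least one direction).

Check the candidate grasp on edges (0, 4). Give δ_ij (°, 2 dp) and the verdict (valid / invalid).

α = atan 0.3 = 16.70°;  2α = 33.40°
edge 0: e_0 = (-1.14, -2.30);  n_0 = (-0.8960, +0.4441)
edge 4: e_4 = (-5.09, +1.14);  n_4 = (+0.2186, +0.9758)
∠(n_0, n_4) = 76.26°
δ = |180° − 76.26°| = 103.74°
103.74° > 2α = 33.40°  →  invalid

δ = 103.74°, invalid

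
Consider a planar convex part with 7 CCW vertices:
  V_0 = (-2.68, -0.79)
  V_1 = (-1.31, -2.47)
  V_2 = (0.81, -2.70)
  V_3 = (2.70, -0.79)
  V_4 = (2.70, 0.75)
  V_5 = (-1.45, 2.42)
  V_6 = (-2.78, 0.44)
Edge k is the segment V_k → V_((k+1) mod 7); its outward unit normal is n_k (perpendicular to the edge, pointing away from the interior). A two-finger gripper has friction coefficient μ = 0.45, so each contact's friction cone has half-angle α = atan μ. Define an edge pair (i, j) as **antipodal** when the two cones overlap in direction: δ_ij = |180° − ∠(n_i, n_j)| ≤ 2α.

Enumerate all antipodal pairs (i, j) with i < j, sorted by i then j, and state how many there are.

count = 6; pairs: (0,3), (0,4), (1,4), (2,5), (3,5), (3,6)

α = atan 0.45 = 24.23°;  2α = 48.46°
n_0 = (-0.7750, -0.6320)
n_1 = (-0.1079, -0.9942)
n_2 = (+0.7108, -0.7034)
n_3 = (+1.0000, -0.0000)
n_4 = (+0.3733, +0.9277)
n_5 = (-0.8301, +0.5576)
n_6 = (-0.9967, -0.0810)
  (0,1): δ = 135.39°  ·
  (0,2): δ = 83.89°  ·
  (0,3): δ = 39.20°  ✓
  (0,4): δ = 28.88°  ✓
  (0,5): δ = 106.91°  ·
  (0,6): δ = 145.45°  ·
  (1,2): δ = 128.51°  ·
  (1,3): δ = 83.81°  ·
  (1,4): δ = 15.73°  ✓
  (1,5): δ = 62.30°  ·
  (1,6): δ = 100.84°  ·
  (2,3): δ = 135.30°  ·
  (2,4): δ = 67.22°  ·
  (2,5): δ = 10.81°  ✓
  (2,6): δ = 49.35°  ·
  (3,4): δ = 111.92°  ·
  (3,5): δ = 33.89°  ✓
  (3,6): δ = 4.65°  ✓
  (4,5): δ = 101.97°  ·
  (4,6): δ = 63.43°  ·
  (5,6): δ = 141.46°  ·
antipodal pairs: 6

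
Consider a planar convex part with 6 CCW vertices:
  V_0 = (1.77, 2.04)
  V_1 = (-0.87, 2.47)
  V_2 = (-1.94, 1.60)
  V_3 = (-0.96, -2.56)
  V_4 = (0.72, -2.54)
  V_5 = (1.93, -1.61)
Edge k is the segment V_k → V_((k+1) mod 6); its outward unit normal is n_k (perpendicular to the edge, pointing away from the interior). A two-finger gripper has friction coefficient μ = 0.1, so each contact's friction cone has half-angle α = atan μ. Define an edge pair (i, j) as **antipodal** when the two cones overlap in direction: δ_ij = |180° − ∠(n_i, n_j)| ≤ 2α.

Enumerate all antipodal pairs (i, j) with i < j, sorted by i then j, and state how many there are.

α = atan 0.1 = 5.71°;  2α = 11.42°
n_0 = (+0.1608, +0.9870)
n_1 = (-0.6309, +0.7759)
n_2 = (-0.9734, -0.2293)
n_3 = (+0.0119, -0.9999)
n_4 = (+0.6094, -0.7929)
n_5 = (+0.9990, +0.0438)
  (0,1): δ = 131.63°  ·
  (0,2): δ = 67.49°  ·
  (0,3): δ = 9.93°  ✓
  (0,4): δ = 46.80°  ·
  (0,5): δ = 101.76°  ·
  (1,2): δ = 115.86°  ·
  (1,3): δ = 38.43°  ·
  (1,4): δ = 1.57°  ✓
  (1,5): δ = 53.40°  ·
  (2,3): δ = 102.57°  ·
  (2,4): δ = 65.71°  ·
  (2,5): δ = 10.75°  ✓
  (3,4): δ = 143.14°  ·
  (3,5): δ = 88.17°  ·
  (4,5): δ = 125.04°  ·
antipodal pairs: 3

count = 3; pairs: (0,3), (1,4), (2,5)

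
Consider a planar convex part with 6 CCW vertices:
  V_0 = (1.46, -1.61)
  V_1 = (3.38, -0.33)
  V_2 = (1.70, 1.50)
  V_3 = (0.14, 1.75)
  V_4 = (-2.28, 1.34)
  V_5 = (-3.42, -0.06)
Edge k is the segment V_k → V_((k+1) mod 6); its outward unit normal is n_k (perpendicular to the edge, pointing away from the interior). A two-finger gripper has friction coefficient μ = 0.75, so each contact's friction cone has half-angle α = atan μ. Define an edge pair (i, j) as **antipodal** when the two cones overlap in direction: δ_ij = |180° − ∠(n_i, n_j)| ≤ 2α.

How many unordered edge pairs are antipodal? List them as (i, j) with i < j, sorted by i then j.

count = 7; pairs: (0,2), (0,3), (0,4), (1,5), (2,5), (3,5), (4,5)

α = atan 0.75 = 36.87°;  2α = 73.74°
n_0 = (+0.5547, -0.8321)
n_1 = (+0.7367, +0.6763)
n_2 = (+0.1582, +0.9874)
n_3 = (-0.1670, +0.9859)
n_4 = (-0.7754, +0.6314)
n_5 = (-0.3027, -0.9531)
  (0,1): δ = 81.14°  ·
  (0,2): δ = 42.79°  ✓
  (0,3): δ = 24.07°  ✓
  (0,4): δ = 17.15°  ✓
  (0,5): δ = 128.69°  ·
  (1,2): δ = 141.66°  ·
  (1,3): δ = 122.94°  ·
  (1,4): δ = 81.71°  ·
  (1,5): δ = 29.83°  ✓
  (2,3): δ = 161.28°  ·
  (2,4): δ = 120.05°  ·
  (2,5): δ = 8.52°  ✓
  (3,4): δ = 138.77°  ·
  (3,5): δ = 27.24°  ✓
  (4,5): δ = 68.47°  ✓
antipodal pairs: 7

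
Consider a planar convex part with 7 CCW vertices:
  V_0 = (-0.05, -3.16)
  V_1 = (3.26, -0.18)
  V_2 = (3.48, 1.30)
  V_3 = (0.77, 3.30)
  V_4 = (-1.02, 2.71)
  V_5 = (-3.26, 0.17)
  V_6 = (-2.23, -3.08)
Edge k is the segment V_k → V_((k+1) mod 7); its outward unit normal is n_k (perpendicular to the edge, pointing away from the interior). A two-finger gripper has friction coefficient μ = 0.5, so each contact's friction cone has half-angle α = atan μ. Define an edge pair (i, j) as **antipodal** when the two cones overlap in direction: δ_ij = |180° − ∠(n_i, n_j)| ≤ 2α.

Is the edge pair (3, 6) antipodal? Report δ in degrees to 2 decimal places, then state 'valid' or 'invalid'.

α = atan 0.5 = 26.57°;  2α = 53.13°
edge 3: e_3 = (-1.79, -0.59);  n_3 = (-0.3130, +0.9497)
edge 6: e_6 = (+2.18, -0.08);  n_6 = (-0.0367, -0.9993)
∠(n_3, n_6) = 159.66°
δ = |180° − 159.66°| = 20.34°
20.34° ≤ 2α = 53.13°  →  valid

δ = 20.34°, valid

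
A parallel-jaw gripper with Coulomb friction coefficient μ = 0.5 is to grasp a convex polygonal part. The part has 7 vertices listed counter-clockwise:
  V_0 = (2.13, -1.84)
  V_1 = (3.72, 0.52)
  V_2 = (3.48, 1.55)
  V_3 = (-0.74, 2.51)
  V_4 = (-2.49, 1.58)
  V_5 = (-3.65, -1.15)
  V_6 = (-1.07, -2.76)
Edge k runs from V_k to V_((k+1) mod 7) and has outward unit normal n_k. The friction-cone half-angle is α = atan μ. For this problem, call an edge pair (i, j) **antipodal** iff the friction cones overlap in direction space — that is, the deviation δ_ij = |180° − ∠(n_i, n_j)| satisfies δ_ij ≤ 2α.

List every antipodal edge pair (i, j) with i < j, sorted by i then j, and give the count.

count = 8; pairs: (0,3), (0,4), (1,4), (1,5), (2,5), (2,6), (3,6), (4,6)

α = atan 0.5 = 26.57°;  2α = 53.13°
n_0 = (+0.8293, -0.5587)
n_1 = (+0.9739, +0.2269)
n_2 = (+0.2218, +0.9751)
n_3 = (-0.4693, +0.8831)
n_4 = (-0.9204, +0.3911)
n_5 = (-0.5294, -0.8484)
n_6 = (+0.2763, -0.9611)
  (0,1): δ = 132.91°  ·
  (0,2): δ = 68.85°  ·
  (0,3): δ = 28.04°  ✓
  (0,4): δ = 10.95°  ✓
  (0,5): δ = 92.00°  ·
  (0,6): δ = 140.01°  ·
  (1,2): δ = 115.93°  ·
  (1,3): δ = 75.13°  ·
  (1,4): δ = 36.14°  ✓
  (1,5): δ = 44.92°  ✓
  (1,6): δ = 92.92°  ·
  (2,3): δ = 139.20°  ·
  (2,4): δ = 100.21°  ·
  (2,5): δ = 19.15°  ✓
  (2,6): δ = 28.86°  ✓
  (3,4): δ = 141.01°  ·
  (3,5): δ = 59.95°  ·
  (3,6): δ = 11.95°  ✓
  (4,5): δ = 98.94°  ·
  (4,6): δ = 50.94°  ✓
  (5,6): δ = 131.99°  ·
antipodal pairs: 8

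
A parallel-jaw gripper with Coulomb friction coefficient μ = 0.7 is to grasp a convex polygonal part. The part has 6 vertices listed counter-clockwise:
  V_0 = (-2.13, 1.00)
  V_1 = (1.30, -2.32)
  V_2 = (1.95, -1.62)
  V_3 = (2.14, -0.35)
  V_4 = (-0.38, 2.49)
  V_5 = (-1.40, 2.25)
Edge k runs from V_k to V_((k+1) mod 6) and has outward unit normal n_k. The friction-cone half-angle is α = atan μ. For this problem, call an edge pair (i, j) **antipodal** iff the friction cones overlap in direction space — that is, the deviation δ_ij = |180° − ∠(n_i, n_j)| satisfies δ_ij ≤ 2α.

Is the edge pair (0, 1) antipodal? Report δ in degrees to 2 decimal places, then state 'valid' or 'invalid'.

δ = 88.81°, invalid

α = atan 0.7 = 34.99°;  2α = 69.98°
edge 0: e_0 = (+3.43, -3.32);  n_0 = (-0.6955, -0.7185)
edge 1: e_1 = (+0.65, +0.70);  n_1 = (+0.7328, -0.6805)
∠(n_0, n_1) = 91.19°
δ = |180° − 91.19°| = 88.81°
88.81° > 2α = 69.98°  →  invalid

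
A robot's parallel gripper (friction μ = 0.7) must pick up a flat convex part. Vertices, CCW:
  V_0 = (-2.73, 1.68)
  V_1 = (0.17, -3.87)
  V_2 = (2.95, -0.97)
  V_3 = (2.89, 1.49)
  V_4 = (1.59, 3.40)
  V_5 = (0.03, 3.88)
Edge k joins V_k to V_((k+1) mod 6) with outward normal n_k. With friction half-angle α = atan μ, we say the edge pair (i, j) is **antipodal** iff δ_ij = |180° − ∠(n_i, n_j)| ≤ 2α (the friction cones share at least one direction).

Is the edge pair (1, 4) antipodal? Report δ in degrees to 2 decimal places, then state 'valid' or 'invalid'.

δ = 63.31°, valid

α = atan 0.7 = 34.99°;  2α = 69.98°
edge 1: e_1 = (+2.78, +2.90);  n_1 = (+0.7219, -0.6920)
edge 4: e_4 = (-1.56, +0.48);  n_4 = (+0.2941, +0.9558)
∠(n_1, n_4) = 116.69°
δ = |180° − 116.69°| = 63.31°
63.31° ≤ 2α = 69.98°  →  valid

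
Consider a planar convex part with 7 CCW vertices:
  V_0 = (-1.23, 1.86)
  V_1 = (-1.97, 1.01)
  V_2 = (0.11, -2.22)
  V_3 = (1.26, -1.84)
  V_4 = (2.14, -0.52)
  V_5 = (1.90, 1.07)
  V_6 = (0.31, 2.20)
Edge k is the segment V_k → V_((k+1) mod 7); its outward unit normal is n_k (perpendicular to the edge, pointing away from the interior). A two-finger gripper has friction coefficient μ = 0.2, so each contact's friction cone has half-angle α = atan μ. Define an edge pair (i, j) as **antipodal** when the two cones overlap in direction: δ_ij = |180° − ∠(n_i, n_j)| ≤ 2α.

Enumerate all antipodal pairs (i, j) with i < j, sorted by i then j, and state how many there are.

α = atan 0.2 = 11.31°;  2α = 22.62°
n_0 = (-0.7542, +0.6566)
n_1 = (-0.8408, -0.5414)
n_2 = (+0.3137, -0.9495)
n_3 = (+0.8321, -0.5547)
n_4 = (+0.9888, +0.1493)
n_5 = (+0.5793, +0.8151)
n_6 = (-0.2156, +0.9765)
  (0,1): δ = 106.18°  ·
  (0,2): δ = 30.67°  ·
  (0,3): δ = 7.35°  ✓
  (0,4): δ = 49.63°  ·
  (0,5): δ = 95.64°  ·
  (0,6): δ = 143.49°  ·
  (1,2): δ = 104.49°  ·
  (1,3): δ = 66.47°  ·
  (1,4): δ = 24.20°  ·
  (1,5): δ = 21.82°  ✓
  (1,6): δ = 69.67°  ·
  (2,3): δ = 141.98°  ·
  (2,4): δ = 99.70°  ·
  (2,5): δ = 53.69°  ·
  (2,6): δ = 5.84°  ✓
  (3,4): δ = 137.73°  ·
  (3,5): δ = 91.71°  ·
  (3,6): δ = 43.86°  ·
  (4,5): δ = 133.98°  ·
  (4,6): δ = 86.13°  ·
  (5,6): δ = 132.15°  ·
antipodal pairs: 3

count = 3; pairs: (0,3), (1,5), (2,6)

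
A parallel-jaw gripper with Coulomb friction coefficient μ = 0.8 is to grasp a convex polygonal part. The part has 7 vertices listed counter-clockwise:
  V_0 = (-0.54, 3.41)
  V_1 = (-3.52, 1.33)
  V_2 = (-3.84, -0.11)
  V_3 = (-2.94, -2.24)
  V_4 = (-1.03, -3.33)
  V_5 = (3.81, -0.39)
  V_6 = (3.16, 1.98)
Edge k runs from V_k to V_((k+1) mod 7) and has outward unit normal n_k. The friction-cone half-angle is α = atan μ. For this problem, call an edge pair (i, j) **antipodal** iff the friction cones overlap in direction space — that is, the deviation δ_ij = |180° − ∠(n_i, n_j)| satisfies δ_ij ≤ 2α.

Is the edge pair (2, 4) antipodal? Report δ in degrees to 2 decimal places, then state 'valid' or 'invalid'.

α = atan 0.8 = 38.66°;  2α = 77.32°
edge 2: e_2 = (+0.90, -2.13);  n_2 = (-0.9211, -0.3892)
edge 4: e_4 = (+4.84, +2.94);  n_4 = (+0.5192, -0.8547)
∠(n_2, n_4) = 98.37°
δ = |180° − 98.37°| = 81.63°
81.63° > 2α = 77.32°  →  invalid

δ = 81.63°, invalid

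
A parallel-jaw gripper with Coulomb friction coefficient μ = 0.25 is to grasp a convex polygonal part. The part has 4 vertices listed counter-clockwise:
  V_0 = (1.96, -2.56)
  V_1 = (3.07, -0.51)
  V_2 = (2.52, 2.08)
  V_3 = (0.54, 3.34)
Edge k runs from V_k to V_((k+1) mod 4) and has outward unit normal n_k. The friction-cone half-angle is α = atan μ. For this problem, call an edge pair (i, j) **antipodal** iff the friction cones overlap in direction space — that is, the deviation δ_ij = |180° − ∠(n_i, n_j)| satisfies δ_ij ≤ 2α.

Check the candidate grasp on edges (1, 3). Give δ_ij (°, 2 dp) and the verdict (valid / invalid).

δ = 1.54°, valid

α = atan 0.25 = 14.04°;  2α = 28.07°
edge 1: e_1 = (-0.55, +2.59);  n_1 = (+0.9782, +0.2077)
edge 3: e_3 = (+1.42, -5.90);  n_3 = (-0.9722, -0.2340)
∠(n_1, n_3) = 178.46°
δ = |180° − 178.46°| = 1.54°
1.54° ≤ 2α = 28.07°  →  valid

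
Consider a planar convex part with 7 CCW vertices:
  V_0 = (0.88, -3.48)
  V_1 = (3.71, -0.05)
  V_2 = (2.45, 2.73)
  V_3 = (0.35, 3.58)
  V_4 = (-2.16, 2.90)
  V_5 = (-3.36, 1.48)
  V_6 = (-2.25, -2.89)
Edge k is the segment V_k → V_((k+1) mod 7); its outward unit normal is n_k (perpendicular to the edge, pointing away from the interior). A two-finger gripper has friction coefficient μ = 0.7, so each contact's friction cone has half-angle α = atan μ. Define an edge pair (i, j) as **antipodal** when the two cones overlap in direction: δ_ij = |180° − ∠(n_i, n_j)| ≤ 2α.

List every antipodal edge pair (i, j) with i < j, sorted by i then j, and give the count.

count = 10; pairs: (0,3), (0,4), (0,5), (1,4), (1,5), (1,6), (2,5), (2,6), (3,6), (4,6)

α = atan 0.7 = 34.99°;  2α = 69.98°
n_0 = (+0.7713, -0.6364)
n_1 = (+0.9108, +0.4128)
n_2 = (+0.3752, +0.9269)
n_3 = (-0.2615, +0.9652)
n_4 = (-0.7638, +0.6455)
n_5 = (-0.9692, -0.2462)
n_6 = (-0.1852, -0.9827)
  (0,1): δ = 116.09°  ·
  (0,2): δ = 72.51°  ·
  (0,3): δ = 35.32°  ✓
  (0,4): δ = 0.68°  ✓
  (0,5): δ = 53.78°  ✓
  (0,6): δ = 118.85°  ·
  (1,2): δ = 136.42°  ·
  (1,3): δ = 99.22°  ·
  (1,4): δ = 64.58°  ✓
  (1,5): δ = 10.13°  ✓
  (1,6): δ = 54.94°  ✓
  (2,3): δ = 142.81°  ·
  (2,4): δ = 108.16°  ·
  (2,5): δ = 53.71°  ✓
  (2,6): δ = 11.36°  ✓
  (3,4): δ = 145.36°  ·
  (3,5): δ = 90.91°  ·
  (3,6): δ = 25.83°  ✓
  (4,5): δ = 125.55°  ·
  (4,6): δ = 60.47°  ✓
  (5,6): δ = 114.93°  ·
antipodal pairs: 10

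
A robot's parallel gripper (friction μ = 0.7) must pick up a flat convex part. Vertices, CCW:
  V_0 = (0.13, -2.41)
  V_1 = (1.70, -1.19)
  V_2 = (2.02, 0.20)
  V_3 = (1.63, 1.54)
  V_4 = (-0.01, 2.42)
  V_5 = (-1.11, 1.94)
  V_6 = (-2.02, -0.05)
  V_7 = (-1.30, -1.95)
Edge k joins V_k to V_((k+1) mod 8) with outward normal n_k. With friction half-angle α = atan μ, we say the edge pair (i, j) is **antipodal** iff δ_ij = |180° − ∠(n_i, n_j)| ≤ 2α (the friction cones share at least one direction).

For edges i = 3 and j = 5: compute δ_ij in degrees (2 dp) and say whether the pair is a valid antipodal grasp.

α = atan 0.7 = 34.99°;  2α = 69.98°
edge 3: e_3 = (-1.64, +0.88);  n_3 = (+0.4728, +0.8812)
edge 5: e_5 = (-0.91, -1.99);  n_5 = (-0.9094, +0.4159)
∠(n_3, n_5) = 93.64°
δ = |180° − 93.64°| = 86.36°
86.36° > 2α = 69.98°  →  invalid

δ = 86.36°, invalid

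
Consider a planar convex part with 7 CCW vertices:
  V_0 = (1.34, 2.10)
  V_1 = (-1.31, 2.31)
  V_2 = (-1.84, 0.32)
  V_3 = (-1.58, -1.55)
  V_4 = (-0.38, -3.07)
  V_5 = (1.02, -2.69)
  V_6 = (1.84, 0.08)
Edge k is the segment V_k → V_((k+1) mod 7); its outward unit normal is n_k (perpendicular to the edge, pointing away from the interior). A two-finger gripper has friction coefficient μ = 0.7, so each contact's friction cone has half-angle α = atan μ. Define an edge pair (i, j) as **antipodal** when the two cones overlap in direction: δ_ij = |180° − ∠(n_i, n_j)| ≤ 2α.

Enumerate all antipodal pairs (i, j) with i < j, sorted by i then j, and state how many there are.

α = atan 0.7 = 34.99°;  2α = 69.98°
n_0 = (+0.0790, +0.9969)
n_1 = (-0.9663, +0.2574)
n_2 = (-0.9905, -0.1377)
n_3 = (-0.7849, -0.6196)
n_4 = (+0.2620, -0.9651)
n_5 = (+0.9589, -0.2839)
n_6 = (+0.9707, +0.2403)
  (0,1): δ = 100.38°  ·
  (0,2): δ = 77.55°  ·
  (0,3): δ = 47.18°  ✓
  (0,4): δ = 19.72°  ✓
  (0,5): δ = 78.04°  ·
  (0,6): δ = 108.43°  ·
  (1,2): δ = 157.17°  ·
  (1,3): δ = 126.80°  ·
  (1,4): δ = 59.90°  ✓
  (1,5): δ = 1.58°  ✓
  (1,6): δ = 28.82°  ✓
  (2,3): δ = 149.63°  ·
  (2,4): δ = 82.73°  ·
  (2,5): δ = 24.41°  ✓
  (2,6): δ = 5.99°  ✓
  (3,4): δ = 113.10°  ·
  (3,5): δ = 54.78°  ✓
  (3,6): δ = 24.39°  ✓
  (4,5): δ = 121.68°  ·
  (4,6): δ = 91.28°  ·
  (5,6): δ = 149.61°  ·
antipodal pairs: 9

count = 9; pairs: (0,3), (0,4), (1,4), (1,5), (1,6), (2,5), (2,6), (3,5), (3,6)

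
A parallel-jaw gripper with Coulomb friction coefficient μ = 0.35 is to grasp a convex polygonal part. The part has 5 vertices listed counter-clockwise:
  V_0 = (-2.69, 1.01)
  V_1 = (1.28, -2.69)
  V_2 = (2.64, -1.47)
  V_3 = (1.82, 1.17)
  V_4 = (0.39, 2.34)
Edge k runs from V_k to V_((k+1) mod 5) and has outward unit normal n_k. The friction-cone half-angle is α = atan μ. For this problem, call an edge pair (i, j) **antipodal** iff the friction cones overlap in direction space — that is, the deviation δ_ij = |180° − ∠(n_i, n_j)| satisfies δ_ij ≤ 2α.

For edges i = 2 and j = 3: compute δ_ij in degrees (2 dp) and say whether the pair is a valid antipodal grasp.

δ = 146.54°, invalid

α = atan 0.35 = 19.29°;  2α = 38.58°
edge 2: e_2 = (-0.82, +2.64);  n_2 = (+0.9550, +0.2966)
edge 3: e_3 = (-1.43, +1.17);  n_3 = (+0.6332, +0.7740)
∠(n_2, n_3) = 33.46°
δ = |180° − 33.46°| = 146.54°
146.54° > 2α = 38.58°  →  invalid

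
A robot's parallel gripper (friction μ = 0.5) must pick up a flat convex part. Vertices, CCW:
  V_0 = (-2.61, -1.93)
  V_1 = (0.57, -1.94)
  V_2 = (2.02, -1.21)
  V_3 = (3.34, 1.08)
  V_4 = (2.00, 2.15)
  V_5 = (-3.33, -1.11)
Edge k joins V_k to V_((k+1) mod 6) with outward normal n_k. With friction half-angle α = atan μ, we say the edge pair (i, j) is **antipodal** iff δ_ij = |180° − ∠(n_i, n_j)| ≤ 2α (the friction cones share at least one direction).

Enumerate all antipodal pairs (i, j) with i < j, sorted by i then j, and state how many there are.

count = 5; pairs: (0,3), (0,4), (1,4), (2,4), (3,5)

α = atan 0.5 = 26.57°;  2α = 53.13°
n_0 = (-0.0031, -1.0000)
n_1 = (+0.4497, -0.8932)
n_2 = (+0.8664, -0.4994)
n_3 = (+0.6240, +0.7814)
n_4 = (-0.5218, +0.8531)
n_5 = (-0.7514, -0.6598)
  (0,1): δ = 153.10°  ·
  (0,2): δ = 119.78°  ·
  (0,3): δ = 38.43°  ✓
  (0,4): δ = 31.63°  ✓
  (0,5): δ = 131.46°  ·
  (1,2): δ = 146.68°  ·
  (1,3): δ = 65.33°  ·
  (1,4): δ = 4.73°  ✓
  (1,5): δ = 104.56°  ·
  (2,3): δ = 98.65°  ·
  (2,4): δ = 28.59°  ✓
  (2,5): δ = 71.24°  ·
  (3,4): δ = 109.94°  ·
  (3,5): δ = 10.11°  ✓
  (4,5): δ = 80.17°  ·
antipodal pairs: 5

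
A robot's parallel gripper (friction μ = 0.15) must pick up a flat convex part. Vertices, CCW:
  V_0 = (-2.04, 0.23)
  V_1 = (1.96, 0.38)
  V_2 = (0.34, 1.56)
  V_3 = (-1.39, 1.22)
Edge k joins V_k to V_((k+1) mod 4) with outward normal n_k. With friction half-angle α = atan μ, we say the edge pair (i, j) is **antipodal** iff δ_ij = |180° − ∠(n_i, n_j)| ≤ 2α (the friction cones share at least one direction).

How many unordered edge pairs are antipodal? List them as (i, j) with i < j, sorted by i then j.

count = 1; pairs: (0,2)

α = atan 0.15 = 8.53°;  2α = 17.06°
n_0 = (+0.0375, -0.9993)
n_1 = (+0.5888, +0.8083)
n_2 = (-0.1928, +0.9812)
n_3 = (-0.8359, +0.5488)
  (0,1): δ = 38.22°  ·
  (0,2): δ = 8.97°  ✓
  (0,3): δ = 54.56°  ·
  (1,2): δ = 132.81°  ·
  (1,3): δ = 87.22°  ·
  (2,3): δ = 134.41°  ·
antipodal pairs: 1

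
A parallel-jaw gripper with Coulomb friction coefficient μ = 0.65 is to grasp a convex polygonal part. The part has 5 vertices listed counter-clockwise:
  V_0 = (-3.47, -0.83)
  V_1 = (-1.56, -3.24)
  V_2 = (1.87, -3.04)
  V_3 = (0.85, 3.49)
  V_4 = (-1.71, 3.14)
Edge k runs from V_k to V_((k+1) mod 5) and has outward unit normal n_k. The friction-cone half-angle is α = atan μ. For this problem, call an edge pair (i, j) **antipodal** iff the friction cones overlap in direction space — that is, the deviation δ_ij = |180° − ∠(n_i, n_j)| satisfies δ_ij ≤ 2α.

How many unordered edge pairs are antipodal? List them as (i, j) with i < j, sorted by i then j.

count = 5; pairs: (0,2), (0,3), (1,3), (1,4), (2,4)

α = atan 0.65 = 33.02°;  2α = 66.05°
n_0 = (-0.7837, -0.6211)
n_1 = (+0.0582, -0.9983)
n_2 = (+0.9880, +0.1543)
n_3 = (-0.1355, +0.9908)
n_4 = (-0.9142, +0.4053)
  (0,1): δ = 125.06°  ·
  (0,2): δ = 29.52°  ✓
  (0,3): δ = 59.39°  ✓
  (0,4): δ = 117.69°  ·
  (1,2): δ = 84.46°  ·
  (1,3): δ = 4.45°  ✓
  (1,4): δ = 62.75°  ✓
  (2,3): δ = 91.09°  ·
  (2,4): δ = 32.79°  ✓
  (3,4): δ = 121.69°  ·
antipodal pairs: 5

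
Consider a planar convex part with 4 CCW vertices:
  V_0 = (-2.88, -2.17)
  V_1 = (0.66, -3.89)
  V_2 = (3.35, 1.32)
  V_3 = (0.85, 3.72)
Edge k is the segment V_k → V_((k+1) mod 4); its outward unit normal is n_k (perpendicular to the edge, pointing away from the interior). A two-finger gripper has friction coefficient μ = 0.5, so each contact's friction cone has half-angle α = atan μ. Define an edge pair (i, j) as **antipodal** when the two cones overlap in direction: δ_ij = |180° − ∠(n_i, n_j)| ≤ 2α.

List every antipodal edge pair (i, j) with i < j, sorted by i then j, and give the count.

α = atan 0.5 = 26.57°;  2α = 53.13°
n_0 = (-0.4370, -0.8995)
n_1 = (+0.8886, -0.4588)
n_2 = (+0.6925, +0.7214)
n_3 = (-0.8448, +0.5350)
  (0,1): δ = 91.39°  ·
  (0,2): δ = 17.92°  ✓
  (0,3): δ = 83.57°  ·
  (1,2): δ = 106.52°  ·
  (1,3): δ = 5.04°  ✓
  (2,3): δ = 78.51°  ·
antipodal pairs: 2

count = 2; pairs: (0,2), (1,3)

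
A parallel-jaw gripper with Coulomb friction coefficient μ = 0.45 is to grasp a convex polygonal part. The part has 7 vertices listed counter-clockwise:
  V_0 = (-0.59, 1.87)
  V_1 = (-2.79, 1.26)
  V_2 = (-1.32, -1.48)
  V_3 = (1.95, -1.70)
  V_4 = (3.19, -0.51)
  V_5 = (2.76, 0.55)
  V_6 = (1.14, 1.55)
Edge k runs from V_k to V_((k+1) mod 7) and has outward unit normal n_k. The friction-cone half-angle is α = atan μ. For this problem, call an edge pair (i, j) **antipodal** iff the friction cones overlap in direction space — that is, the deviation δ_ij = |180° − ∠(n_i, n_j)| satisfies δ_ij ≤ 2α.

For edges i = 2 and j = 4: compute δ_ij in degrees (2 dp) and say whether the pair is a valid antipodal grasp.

δ = 64.07°, invalid

α = atan 0.45 = 24.23°;  2α = 48.46°
edge 2: e_2 = (+3.27, -0.22);  n_2 = (-0.0671, -0.9977)
edge 4: e_4 = (-0.43, +1.06);  n_4 = (+0.9267, +0.3759)
∠(n_2, n_4) = 115.93°
δ = |180° − 115.93°| = 64.07°
64.07° > 2α = 48.46°  →  invalid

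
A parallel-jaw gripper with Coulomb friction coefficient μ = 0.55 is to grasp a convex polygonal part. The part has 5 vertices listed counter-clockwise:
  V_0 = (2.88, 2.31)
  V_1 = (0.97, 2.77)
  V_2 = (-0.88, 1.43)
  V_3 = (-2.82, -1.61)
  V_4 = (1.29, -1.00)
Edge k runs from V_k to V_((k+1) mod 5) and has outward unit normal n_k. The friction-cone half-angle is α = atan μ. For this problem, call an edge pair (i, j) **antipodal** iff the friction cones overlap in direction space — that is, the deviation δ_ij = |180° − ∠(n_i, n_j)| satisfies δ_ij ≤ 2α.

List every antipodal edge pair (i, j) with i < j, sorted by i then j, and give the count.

α = atan 0.55 = 28.81°;  2α = 57.62°
n_0 = (+0.2341, +0.9722)
n_1 = (-0.5866, +0.8099)
n_2 = (-0.8430, +0.5380)
n_3 = (+0.1468, -0.9892)
n_4 = (+0.9014, -0.4330)
  (0,1): δ = 130.54°  ·
  (0,2): δ = 109.00°  ·
  (0,3): δ = 21.98°  ✓
  (0,4): δ = 77.88°  ·
  (1,2): δ = 158.46°  ·
  (1,3): δ = 27.47°  ✓
  (1,4): δ = 28.43°  ✓
  (2,3): δ = 49.01°  ✓
  (2,4): δ = 6.89°  ✓
  (3,4): δ = 124.10°  ·
antipodal pairs: 5

count = 5; pairs: (0,3), (1,3), (1,4), (2,3), (2,4)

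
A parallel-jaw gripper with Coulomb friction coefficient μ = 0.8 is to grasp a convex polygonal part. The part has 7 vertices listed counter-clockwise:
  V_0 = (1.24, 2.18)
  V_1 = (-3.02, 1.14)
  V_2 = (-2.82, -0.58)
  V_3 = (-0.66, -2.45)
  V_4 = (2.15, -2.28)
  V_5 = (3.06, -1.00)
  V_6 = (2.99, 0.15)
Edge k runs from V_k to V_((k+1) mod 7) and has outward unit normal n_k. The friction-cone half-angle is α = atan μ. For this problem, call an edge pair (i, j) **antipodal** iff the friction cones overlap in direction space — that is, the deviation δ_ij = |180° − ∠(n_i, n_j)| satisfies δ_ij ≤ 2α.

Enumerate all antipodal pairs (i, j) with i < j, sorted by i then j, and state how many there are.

α = atan 0.8 = 38.66°;  2α = 77.32°
n_0 = (-0.2372, +0.9715)
n_1 = (-0.9933, -0.1155)
n_2 = (-0.6545, -0.7560)
n_3 = (+0.0604, -0.9982)
n_4 = (+0.8150, -0.5794)
n_5 = (+0.9982, +0.0608)
n_6 = (+0.7574, +0.6529)
  (0,1): δ = 97.09°  ·
  (0,2): δ = 54.60°  ✓
  (0,3): δ = 10.26°  ✓
  (0,4): δ = 40.87°  ✓
  (0,5): δ = 79.76°  ·
  (0,6): δ = 117.04°  ·
  (1,2): δ = 137.52°  ·
  (1,3): δ = 93.17°  ·
  (1,4): δ = 42.04°  ✓
  (1,5): δ = 3.15°  ✓
  (1,6): δ = 34.13°  ✓
  (2,3): δ = 135.65°  ·
  (2,4): δ = 84.53°  ·
  (2,5): δ = 45.63°  ✓
  (2,6): δ = 8.35°  ✓
  (3,4): δ = 128.87°  ·
  (3,5): δ = 89.98°  ·
  (3,6): δ = 52.70°  ✓
  (4,5): δ = 141.11°  ·
  (4,6): δ = 103.83°  ·
  (5,6): δ = 142.72°  ·
antipodal pairs: 9

count = 9; pairs: (0,2), (0,3), (0,4), (1,4), (1,5), (1,6), (2,5), (2,6), (3,6)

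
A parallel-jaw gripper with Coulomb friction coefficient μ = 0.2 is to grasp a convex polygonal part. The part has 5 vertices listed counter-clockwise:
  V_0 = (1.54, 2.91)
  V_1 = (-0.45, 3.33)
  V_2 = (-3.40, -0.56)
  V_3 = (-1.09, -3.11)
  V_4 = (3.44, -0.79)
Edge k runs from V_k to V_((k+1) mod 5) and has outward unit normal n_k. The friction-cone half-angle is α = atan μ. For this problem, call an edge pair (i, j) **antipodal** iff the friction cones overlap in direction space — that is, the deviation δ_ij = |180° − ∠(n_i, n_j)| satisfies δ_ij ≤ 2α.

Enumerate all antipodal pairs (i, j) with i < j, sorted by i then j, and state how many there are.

α = atan 0.2 = 11.31°;  2α = 22.62°
n_0 = (+0.2065, +0.9784)
n_1 = (-0.7968, +0.6043)
n_2 = (-0.7411, -0.6714)
n_3 = (+0.4558, -0.8901)
n_4 = (+0.8896, +0.4568)
  (0,1): δ = 115.26°  ·
  (0,2): δ = 35.91°  ·
  (0,3): δ = 39.04°  ·
  (0,4): δ = 129.10°  ·
  (1,2): δ = 100.65°  ·
  (1,3): δ = 25.71°  ·
  (1,4): δ = 64.36°  ·
  (2,3): δ = 105.05°  ·
  (2,4): δ = 14.99°  ✓
  (3,4): δ = 89.94°  ·
antipodal pairs: 1

count = 1; pairs: (2,4)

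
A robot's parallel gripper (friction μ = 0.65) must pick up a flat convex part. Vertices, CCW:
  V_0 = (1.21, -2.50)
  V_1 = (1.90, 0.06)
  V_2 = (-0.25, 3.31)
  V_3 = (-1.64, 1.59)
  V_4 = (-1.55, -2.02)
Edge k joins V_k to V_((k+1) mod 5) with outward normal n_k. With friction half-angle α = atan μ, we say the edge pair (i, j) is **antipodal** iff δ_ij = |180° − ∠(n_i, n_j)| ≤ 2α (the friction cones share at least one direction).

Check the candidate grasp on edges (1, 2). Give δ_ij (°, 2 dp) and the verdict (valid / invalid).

δ = 72.43°, invalid

α = atan 0.65 = 33.02°;  2α = 66.05°
edge 1: e_1 = (-2.15, +3.25);  n_1 = (+0.8340, +0.5517)
edge 2: e_2 = (-1.39, -1.72);  n_2 = (-0.7778, +0.6285)
∠(n_1, n_2) = 107.57°
δ = |180° − 107.57°| = 72.43°
72.43° > 2α = 66.05°  →  invalid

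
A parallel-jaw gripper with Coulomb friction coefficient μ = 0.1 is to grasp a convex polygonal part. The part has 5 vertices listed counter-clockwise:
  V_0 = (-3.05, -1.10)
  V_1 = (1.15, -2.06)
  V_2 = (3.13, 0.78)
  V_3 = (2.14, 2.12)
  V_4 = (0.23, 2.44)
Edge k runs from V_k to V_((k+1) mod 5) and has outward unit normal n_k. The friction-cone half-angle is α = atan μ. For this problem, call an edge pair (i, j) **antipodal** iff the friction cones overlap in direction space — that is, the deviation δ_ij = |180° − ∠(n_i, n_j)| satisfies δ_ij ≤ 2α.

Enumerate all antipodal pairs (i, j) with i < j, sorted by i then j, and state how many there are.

count = 2; pairs: (0,3), (1,4)

α = atan 0.1 = 5.71°;  2α = 11.42°
n_0 = (-0.2228, -0.9749)
n_1 = (+0.8203, -0.5719)
n_2 = (+0.8043, +0.5942)
n_3 = (+0.1652, +0.9863)
n_4 = (-0.7335, +0.6797)
  (0,1): δ = 112.01°  ·
  (0,2): δ = 40.67°  ·
  (0,3): δ = 3.36°  ✓
  (0,4): δ = 60.06°  ·
  (1,2): δ = 108.66°  ·
  (1,3): δ = 64.63°  ·
  (1,4): δ = 7.93°  ✓
  (2,3): δ = 135.97°  ·
  (2,4): δ = 79.27°  ·
  (3,4): δ = 123.31°  ·
antipodal pairs: 2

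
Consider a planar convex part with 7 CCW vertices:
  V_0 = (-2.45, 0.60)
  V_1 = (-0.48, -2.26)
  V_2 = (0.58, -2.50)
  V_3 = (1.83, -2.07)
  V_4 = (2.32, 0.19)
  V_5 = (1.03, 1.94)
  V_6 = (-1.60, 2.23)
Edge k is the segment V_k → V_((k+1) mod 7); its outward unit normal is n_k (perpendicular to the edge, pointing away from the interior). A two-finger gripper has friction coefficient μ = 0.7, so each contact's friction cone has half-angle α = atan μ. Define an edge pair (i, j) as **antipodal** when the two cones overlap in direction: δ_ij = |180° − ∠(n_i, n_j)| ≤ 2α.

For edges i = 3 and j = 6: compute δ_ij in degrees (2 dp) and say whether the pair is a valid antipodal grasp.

α = atan 0.7 = 34.99°;  2α = 69.98°
edge 3: e_3 = (+0.49, +2.26);  n_3 = (+0.9773, -0.2119)
edge 6: e_6 = (-0.85, -1.63);  n_6 = (-0.8867, +0.4624)
∠(n_3, n_6) = 164.69°
δ = |180° − 164.69°| = 15.31°
15.31° ≤ 2α = 69.98°  →  valid

δ = 15.31°, valid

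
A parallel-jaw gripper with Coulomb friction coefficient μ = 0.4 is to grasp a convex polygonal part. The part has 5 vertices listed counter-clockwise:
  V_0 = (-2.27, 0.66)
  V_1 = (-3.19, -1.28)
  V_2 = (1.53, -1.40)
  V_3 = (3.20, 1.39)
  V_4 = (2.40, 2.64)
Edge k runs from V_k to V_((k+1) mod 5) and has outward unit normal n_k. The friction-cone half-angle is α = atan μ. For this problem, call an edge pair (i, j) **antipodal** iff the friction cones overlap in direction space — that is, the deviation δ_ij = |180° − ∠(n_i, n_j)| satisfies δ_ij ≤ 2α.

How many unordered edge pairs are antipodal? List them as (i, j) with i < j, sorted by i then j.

count = 3; pairs: (0,2), (1,4), (2,4)

α = atan 0.4 = 21.80°;  2α = 43.60°
n_0 = (-0.9035, +0.4285)
n_1 = (-0.0254, -0.9997)
n_2 = (+0.8580, -0.5136)
n_3 = (+0.8423, +0.5391)
n_4 = (-0.3903, +0.9207)
  (0,1): δ = 66.08°  ·
  (0,2): δ = 5.53°  ✓
  (0,3): δ = 57.99°  ·
  (0,4): δ = 138.35°  ·
  (1,2): δ = 119.45°  ·
  (1,3): δ = 55.92°  ·
  (1,4): δ = 24.43°  ✓
  (2,3): δ = 116.48°  ·
  (2,4): δ = 36.12°  ✓
  (3,4): δ = 99.64°  ·
antipodal pairs: 3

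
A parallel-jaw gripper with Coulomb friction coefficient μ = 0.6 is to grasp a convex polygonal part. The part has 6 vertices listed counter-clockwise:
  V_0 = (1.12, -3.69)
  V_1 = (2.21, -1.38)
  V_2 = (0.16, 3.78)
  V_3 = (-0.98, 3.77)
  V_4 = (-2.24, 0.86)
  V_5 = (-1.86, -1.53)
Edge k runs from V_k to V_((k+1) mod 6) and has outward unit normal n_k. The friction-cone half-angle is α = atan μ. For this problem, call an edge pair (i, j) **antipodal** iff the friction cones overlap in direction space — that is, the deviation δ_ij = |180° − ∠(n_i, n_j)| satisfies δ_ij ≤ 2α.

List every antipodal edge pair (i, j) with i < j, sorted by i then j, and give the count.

α = atan 0.6 = 30.96°;  2α = 61.93°
n_0 = (+0.9044, -0.4267)
n_1 = (+0.9293, +0.3692)
n_2 = (-0.0088, +1.0000)
n_3 = (-0.9177, +0.3973)
n_4 = (-0.9876, -0.1570)
n_5 = (-0.5869, -0.8097)
  (0,1): δ = 133.07°  ·
  (0,2): δ = 64.24°  ·
  (0,3): δ = 1.85°  ✓
  (0,4): δ = 34.29°  ✓
  (0,5): δ = 79.33°  ·
  (1,2): δ = 111.16°  ·
  (1,3): δ = 45.08°  ✓
  (1,4): δ = 12.63°  ✓
  (1,5): δ = 32.40°  ✓
  (2,3): δ = 113.91°  ·
  (2,4): δ = 81.47°  ·
  (2,5): δ = 36.44°  ✓
  (3,4): δ = 147.55°  ·
  (3,5): δ = 102.52°  ·
  (4,5): δ = 134.97°  ·
antipodal pairs: 6

count = 6; pairs: (0,3), (0,4), (1,3), (1,4), (1,5), (2,5)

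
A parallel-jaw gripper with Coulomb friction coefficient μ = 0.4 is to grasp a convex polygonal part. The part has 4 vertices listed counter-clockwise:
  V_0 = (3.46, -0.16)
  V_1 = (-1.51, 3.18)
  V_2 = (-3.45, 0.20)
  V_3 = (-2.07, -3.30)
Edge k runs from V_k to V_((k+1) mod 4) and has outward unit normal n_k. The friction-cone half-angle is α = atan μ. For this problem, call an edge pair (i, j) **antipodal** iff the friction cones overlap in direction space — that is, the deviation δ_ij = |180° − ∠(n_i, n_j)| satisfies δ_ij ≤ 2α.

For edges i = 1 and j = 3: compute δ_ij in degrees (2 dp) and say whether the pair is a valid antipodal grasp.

α = atan 0.4 = 21.80°;  2α = 43.60°
edge 1: e_1 = (-1.94, -2.98);  n_1 = (-0.8381, +0.5456)
edge 3: e_3 = (+5.53, +3.14);  n_3 = (+0.4938, -0.8696)
∠(n_1, n_3) = 152.65°
δ = |180° − 152.65°| = 27.35°
27.35° ≤ 2α = 43.60°  →  valid

δ = 27.35°, valid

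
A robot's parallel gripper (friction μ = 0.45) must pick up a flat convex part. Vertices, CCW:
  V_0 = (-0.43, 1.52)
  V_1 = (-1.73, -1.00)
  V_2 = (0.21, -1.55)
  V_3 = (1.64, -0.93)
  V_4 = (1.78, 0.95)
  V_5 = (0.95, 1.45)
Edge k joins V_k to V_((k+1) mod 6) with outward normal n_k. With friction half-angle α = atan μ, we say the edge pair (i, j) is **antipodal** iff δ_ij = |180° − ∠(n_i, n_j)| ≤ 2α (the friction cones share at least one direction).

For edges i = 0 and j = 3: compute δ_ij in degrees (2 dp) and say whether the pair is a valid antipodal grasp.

α = atan 0.45 = 24.23°;  2α = 48.46°
edge 0: e_0 = (-1.30, -2.52);  n_0 = (-0.8887, +0.4585)
edge 3: e_3 = (+0.14, +1.88);  n_3 = (+0.9972, -0.0743)
∠(n_0, n_3) = 156.97°
δ = |180° − 156.97°| = 23.03°
23.03° ≤ 2α = 48.46°  →  valid

δ = 23.03°, valid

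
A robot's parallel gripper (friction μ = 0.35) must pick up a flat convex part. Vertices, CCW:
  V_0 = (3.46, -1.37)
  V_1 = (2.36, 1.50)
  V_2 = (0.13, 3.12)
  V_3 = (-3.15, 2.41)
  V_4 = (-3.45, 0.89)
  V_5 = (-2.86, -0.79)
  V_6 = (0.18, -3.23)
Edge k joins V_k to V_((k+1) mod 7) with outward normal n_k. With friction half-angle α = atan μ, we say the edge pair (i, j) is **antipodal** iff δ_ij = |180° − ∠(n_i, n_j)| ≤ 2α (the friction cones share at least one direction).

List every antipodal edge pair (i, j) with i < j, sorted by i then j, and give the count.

α = atan 0.35 = 19.29°;  2α = 38.58°
n_0 = (+0.9338, +0.3579)
n_1 = (+0.5877, +0.8090)
n_2 = (-0.2116, +0.9774)
n_3 = (-0.9811, +0.1936)
n_4 = (-0.9435, -0.3314)
n_5 = (-0.6259, -0.7799)
n_6 = (+0.4933, -0.8699)
  (0,1): δ = 146.97°  ·
  (0,2): δ = 98.76°  ·
  (0,3): δ = 32.14°  ✓
  (0,4): δ = 1.62°  ✓
  (0,5): δ = 30.28°  ✓
  (0,6): δ = 98.59°  ·
  (1,2): δ = 131.79°  ·
  (1,3): δ = 65.17°  ·
  (1,4): δ = 34.65°  ✓
  (1,5): δ = 2.75°  ✓
  (1,6): δ = 65.55°  ·
  (2,3): δ = 113.38°  ·
  (2,4): δ = 82.86°  ·
  (2,5): δ = 50.97°  ·
  (2,6): δ = 17.34°  ✓
  (3,4): δ = 149.48°  ·
  (3,5): δ = 117.59°  ·
  (3,6): δ = 49.28°  ·
  (4,5): δ = 148.10°  ·
  (4,6): δ = 79.79°  ·
  (5,6): δ = 111.69°  ·
antipodal pairs: 6

count = 6; pairs: (0,3), (0,4), (0,5), (1,4), (1,5), (2,6)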